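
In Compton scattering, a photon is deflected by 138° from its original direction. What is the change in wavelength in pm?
4.2294 pm

Using the Compton scattering formula:
Δλ = λ_C(1 - cos θ)

where λ_C = h/(m_e·c) ≈ 2.4263 pm is the Compton wavelength of an electron.

For θ = 138°:
cos(138°) = -0.7431
1 - cos(138°) = 1.7431

Δλ = 2.4263 × 1.7431
Δλ = 4.2294 pm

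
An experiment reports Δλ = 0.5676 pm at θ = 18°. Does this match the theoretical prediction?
No, inconsistent

Calculate the expected shift for θ = 18°:

Δλ_expected = λ_C(1 - cos(18°))
Δλ_expected = 2.4263 × (1 - cos(18°))
Δλ_expected = 2.4263 × 0.0489
Δλ_expected = 0.1188 pm

Given shift: 0.5676 pm
Expected shift: 0.1188 pm
Difference: 0.4489 pm

The values do not match. The given shift corresponds to θ ≈ 40.0°, not 18°.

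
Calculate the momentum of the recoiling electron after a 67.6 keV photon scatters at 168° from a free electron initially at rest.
6.4412e-23 kg·m/s

The electron is initially at rest, so by conservation of momentum:
p⃗_e = p⃗₀ − p⃗'  (incident photon momentum minus scattered photon momentum)

Photon momentum magnitudes (p = h/λ = E/c):
λ₀ = hc/E₀ = 18.3409 pm → p₀ = h/λ₀ = 3.6127e-23 kg·m/s
Δλ = λ_C(1 − cos 168°) = 4.7996 pm
λ' = 23.1405 pm → p' = h/λ' = 2.8634e-23 kg·m/s

The scattered photon makes angle θ = 168° with the incident direction, so by the law of cosines:
|p⃗_e|² = p₀² + p'² − 2p₀p'cos θ
|p⃗_e|² = (3.6127e-23)² + (2.8634e-23)² − 2·3.6127e-23·2.8634e-23·cos(168°)
|p⃗_e| = 6.4412e-23 kg·m/s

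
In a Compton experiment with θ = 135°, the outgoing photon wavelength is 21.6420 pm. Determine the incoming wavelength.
17.5000 pm

From λ' = λ + Δλ, we have λ = λ' - Δλ

First calculate the Compton shift:
Δλ = λ_C(1 - cos θ)
Δλ = 2.4263 × (1 - cos(135°))
Δλ = 2.4263 × 1.7071
Δλ = 4.1420 pm

Initial wavelength:
λ = λ' - Δλ
λ = 21.6420 - 4.1420
λ = 17.5000 pm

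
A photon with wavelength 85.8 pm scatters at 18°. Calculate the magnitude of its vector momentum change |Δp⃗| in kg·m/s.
2.4145e-24 kg·m/s

Photon momentum magnitude is p = h/λ.

Initial momentum:
p₀ = h/λ = 6.6261e-34/8.5800e-11 = 7.7227e-24 kg·m/s

After scattering:
λ' = λ + Δλ = 85.8 + 0.1188 = 85.9188 pm
p' = h/λ' = 6.6261e-34/8.5919e-11 = 7.7120e-24 kg·m/s

Momentum is a vector; the scattered photon's direction makes angle θ = 18° with the incident direction. The magnitude of the vector change Δp⃗ = p⃗₀ − p⃗' is found from the law of cosines:
|Δp⃗|² = p₀² + p'² − 2p₀p'cos θ
|Δp⃗|² = (7.7227e-24)² + (7.7120e-24)² − 2·7.7227e-24·7.7120e-24·cos(18°)
|Δp⃗| = 2.4145e-24 kg·m/s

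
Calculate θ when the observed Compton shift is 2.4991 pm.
91.72°

From the Compton formula Δλ = λ_C(1 - cos θ), we can solve for θ:

cos θ = 1 - Δλ/λ_C

Given:
- Δλ = 2.4991 pm
- λ_C = h/(m_e·c) ≈ 2.42631024 pm

cos θ = 1 - 2.4991/2.42631024
cos θ = 1 - 1.030000
cos θ = -0.030000

θ = arccos(-0.030000)
θ = 91.72°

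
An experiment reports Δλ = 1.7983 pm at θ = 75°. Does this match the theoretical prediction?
Yes, consistent

Calculate the expected shift for θ = 75°:

Δλ_expected = λ_C(1 - cos(75°))
Δλ_expected = 2.4263 × (1 - cos(75°))
Δλ_expected = 2.4263 × 0.7412
Δλ_expected = 1.7983 pm

Given shift: 1.7983 pm
Expected shift: 1.7983 pm
Difference: 0.0000 pm

The values match. This is consistent with Compton scattering at the stated angle.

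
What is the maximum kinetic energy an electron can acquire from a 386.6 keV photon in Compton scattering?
232.7670 keV

Maximum energy transfer occurs at θ = 180° (backscattering).

Initial photon: E₀ = 386.6 keV → λ₀ = 3.2070 pm

Maximum Compton shift (at 180°):
Δλ_max = 2λ_C = 2 × 2.4263 = 4.8526 pm

Final wavelength:
λ' = 3.2070 + 4.8526 = 8.0597 pm

Minimum photon energy (maximum energy to electron):
E'_min = hc/λ' = 153.8330 keV

Maximum electron kinetic energy:
K_max = E₀ - E'_min = 386.6000 - 153.8330 = 232.7670 keV

(Intermediate values are shown rounded; full precision is carried through to the final answer.)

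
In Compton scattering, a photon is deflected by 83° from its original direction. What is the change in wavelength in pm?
2.1306 pm

Using the Compton scattering formula:
Δλ = λ_C(1 - cos θ)

where λ_C = h/(m_e·c) ≈ 2.4263 pm is the Compton wavelength of an electron.

For θ = 83°:
cos(83°) = 0.1219
1 - cos(83°) = 0.8781

Δλ = 2.4263 × 0.8781
Δλ = 2.1306 pm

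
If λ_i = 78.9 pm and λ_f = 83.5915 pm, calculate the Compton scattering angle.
159.00°

First find the wavelength shift:
Δλ = λ' - λ = 83.5915 - 78.9 = 4.6915 pm

Using Δλ = λ_C(1 - cos θ), with λ_C = h/(m_e·c) ≈ 2.42631024 pm:
cos θ = 1 - Δλ/λ_C
cos θ = 1 - 4.6915/2.42631024
cos θ = -0.933594

θ = arccos(-0.933594)
θ = 159.00°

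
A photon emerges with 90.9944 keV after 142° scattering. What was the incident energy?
133.5000 keV

Convert final energy to wavelength (hc ≈ 1239.842 keV·pm):
λ' = hc/E' = 1239.842 / 90.9944 = 13.6255 pm

Calculate the Compton shift:
Δλ = λ_C(1 - cos(142°))
Δλ = 2.4263 × (1 - cos(142°))
Δλ = 4.3383 pm

Initial wavelength:
λ = λ' - Δλ = 13.6255 - 4.3383 = 9.2872 pm

Initial energy:
E = hc/λ = 1239.842 / 9.2872 = 133.5000 keV

(Intermediate values are shown rounded; full precision is carried through to the final answer.)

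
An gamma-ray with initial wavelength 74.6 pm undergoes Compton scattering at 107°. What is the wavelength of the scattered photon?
77.7357 pm

Using the Compton scattering formula:
λ' = λ + Δλ = λ + λ_C(1 - cos θ)

Given:
- Initial wavelength λ = 74.6 pm
- Scattering angle θ = 107°
- Compton wavelength λ_C ≈ 2.4263 pm

Calculate the shift:
Δλ = 2.4263 × (1 - cos(107°))
Δλ = 2.4263 × 1.2924
Δλ = 3.1357 pm

Final wavelength:
λ' = 74.6 + 3.1357 = 77.7357 pm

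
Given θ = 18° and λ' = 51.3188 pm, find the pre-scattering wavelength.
51.2000 pm

From λ' = λ + Δλ, we have λ = λ' - Δλ

First calculate the Compton shift:
Δλ = λ_C(1 - cos θ)
Δλ = 2.4263 × (1 - cos(18°))
Δλ = 2.4263 × 0.0489
Δλ = 0.1188 pm

Initial wavelength:
λ = λ' - Δλ
λ = 51.3188 - 0.1188
λ = 51.2000 pm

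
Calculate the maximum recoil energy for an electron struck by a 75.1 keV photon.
17.0599 keV

Maximum energy transfer occurs at θ = 180° (backscattering).

Initial photon: E₀ = 75.1 keV → λ₀ = 16.5092 pm

Maximum Compton shift (at 180°):
Δλ_max = 2λ_C = 2 × 2.4263 = 4.8526 pm

Final wavelength:
λ' = 16.5092 + 4.8526 = 21.3618 pm

Minimum photon energy (maximum energy to electron):
E'_min = hc/λ' = 58.0401 keV

Maximum electron kinetic energy:
K_max = E₀ - E'_min = 75.1000 - 58.0401 = 17.0599 keV

(Intermediate values are shown rounded; full precision is carried through to the final answer.)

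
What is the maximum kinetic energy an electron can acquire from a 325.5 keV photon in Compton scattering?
182.3586 keV

Maximum energy transfer occurs at θ = 180° (backscattering).

Initial photon: E₀ = 325.5 keV → λ₀ = 3.8090 pm

Maximum Compton shift (at 180°):
Δλ_max = 2λ_C = 2 × 2.4263 = 4.8526 pm

Final wavelength:
λ' = 3.8090 + 4.8526 = 8.6617 pm

Minimum photon energy (maximum energy to electron):
E'_min = hc/λ' = 143.1414 keV

Maximum electron kinetic energy:
K_max = E₀ - E'_min = 325.5000 - 143.1414 = 182.3586 keV

(Intermediate values are shown rounded; full precision is carried through to the final answer.)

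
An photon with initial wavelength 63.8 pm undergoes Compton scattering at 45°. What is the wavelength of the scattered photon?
64.5106 pm

Using the Compton scattering formula:
λ' = λ + Δλ = λ + λ_C(1 - cos θ)

Given:
- Initial wavelength λ = 63.8 pm
- Scattering angle θ = 45°
- Compton wavelength λ_C ≈ 2.4263 pm

Calculate the shift:
Δλ = 2.4263 × (1 - cos(45°))
Δλ = 2.4263 × 0.2929
Δλ = 0.7106 pm

Final wavelength:
λ' = 63.8 + 0.7106 = 64.5106 pm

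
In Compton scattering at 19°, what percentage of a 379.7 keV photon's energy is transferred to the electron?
0.0389 (or 3.89%)

Calculate initial and final photon energies:

Initial: E₀ = 379.7 keV → λ₀ = 3.2653 pm
Compton shift: Δλ = 0.1322 pm
Final wavelength: λ' = 3.3975 pm
Final energy: E' = 364.9268 keV

Fractional energy loss:
(E₀ - E')/E₀ = (379.7000 - 364.9268)/379.7000
= 14.7732/379.7000
= 0.0389
= 3.89%

(Intermediate values are shown rounded; full precision is carried through to the final answer.)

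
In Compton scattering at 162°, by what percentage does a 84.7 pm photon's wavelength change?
5.5890%

Calculate the Compton shift:
Δλ = λ_C(1 - cos(162°))
Δλ = 2.4263 × (1 - cos(162°))
Δλ = 2.4263 × 1.9511
Δλ = 4.7339 pm

Percentage change:
(Δλ/λ₀) × 100 = (4.7339/84.7) × 100
= 5.5890%

(Intermediate values are shown rounded; full precision is carried through to the final answer.)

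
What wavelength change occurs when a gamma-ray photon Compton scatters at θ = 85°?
2.2148 pm

Using the Compton scattering formula:
Δλ = λ_C(1 - cos θ)

where λ_C = h/(m_e·c) ≈ 2.4263 pm is the Compton wavelength of an electron.

For θ = 85°:
cos(85°) = 0.0872
1 - cos(85°) = 0.9128

Δλ = 2.4263 × 0.9128
Δλ = 2.2148 pm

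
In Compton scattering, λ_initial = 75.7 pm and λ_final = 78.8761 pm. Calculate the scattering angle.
108.00°

First find the wavelength shift:
Δλ = λ' - λ = 78.8761 - 75.7 = 3.1761 pm

Using Δλ = λ_C(1 - cos θ), with λ_C = h/(m_e·c) ≈ 2.42631024 pm:
cos θ = 1 - Δλ/λ_C
cos θ = 1 - 3.1761/2.42631024
cos θ = -0.309025

θ = arccos(-0.309025)
θ = 108.00°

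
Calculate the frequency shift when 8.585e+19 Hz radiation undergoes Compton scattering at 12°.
1.284e+18 Hz (decrease)

Convert frequency to wavelength (c = 299792458 m/s):
λ₀ = c/f₀ = 299792458/8.585e+19 = 3.4920496e-12 m = 3.4920 pm

Calculate Compton shift:
Δλ = λ_C(1 - cos(12°)) = 0.0530 pm

Final wavelength:
λ' = λ₀ + Δλ = 3.4920 + 0.0530 = 3.5451 pm

Final frequency:
f' = c/λ' = 299792458/3.5450703e-12 = 8.4566012e+19 Hz

Frequency shift (decrease):
Δf = f₀ - f' = 8.585e+19 - 8.4566012e+19 = 1.284e+18 Hz

(Intermediate values are shown rounded; full precision is carried through to the final answer.)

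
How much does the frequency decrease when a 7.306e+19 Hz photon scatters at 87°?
2.624e+19 Hz (decrease)

Convert frequency to wavelength (c = 299792458 m/s):
λ₀ = c/f₀ = 299792458/7.306e+19 = 4.1033734e-12 m = 4.1034 pm

Calculate Compton shift:
Δλ = λ_C(1 - cos(87°)) = 2.2993 pm

Final wavelength:
λ' = λ₀ + Δλ = 4.1034 + 2.2993 = 6.4027 pm

Final frequency:
f' = c/λ' = 299792458/6.4027003e-12 = 4.6822816e+19 Hz

Frequency shift (decrease):
Δf = f₀ - f' = 7.306e+19 - 4.6822816e+19 = 2.624e+19 Hz

(Intermediate values are shown rounded; full precision is carried through to the final answer.)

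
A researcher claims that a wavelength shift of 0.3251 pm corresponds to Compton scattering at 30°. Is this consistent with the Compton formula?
Yes, consistent

Calculate the expected shift for θ = 30°:

Δλ_expected = λ_C(1 - cos(30°))
Δλ_expected = 2.4263 × (1 - cos(30°))
Δλ_expected = 2.4263 × 0.1340
Δλ_expected = 0.3251 pm

Given shift: 0.3251 pm
Expected shift: 0.3251 pm
Difference: 0.0000 pm

The values match. This is consistent with Compton scattering at the stated angle.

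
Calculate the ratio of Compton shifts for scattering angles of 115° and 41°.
115° produces the larger shift by a factor of 5.800

Calculate both shifts using Δλ = λ_C(1 - cos θ):

For θ₁ = 41°:
Δλ₁ = 2.4263 × (1 - cos(41°))
Δλ₁ = 2.4263 × 0.2453
Δλ₁ = 0.5952 pm

For θ₂ = 115°:
Δλ₂ = 2.4263 × (1 - cos(115°))
Δλ₂ = 2.4263 × 1.4226
Δλ₂ = 3.4517 pm

The 115° angle produces the larger shift.
Ratio: 3.4517/0.5952 = 5.800

(Intermediate values are shown rounded; full precision is carried through to the final answer.)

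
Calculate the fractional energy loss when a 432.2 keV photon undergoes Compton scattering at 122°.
0.5641 (or 56.41%)

Calculate initial and final photon energies:

Initial: E₀ = 432.2 keV → λ₀ = 2.8687 pm
Compton shift: Δλ = 3.7121 pm
Final wavelength: λ' = 6.5807 pm
Final energy: E' = 188.4048 keV

Fractional energy loss:
(E₀ - E')/E₀ = (432.2000 - 188.4048)/432.2000
= 243.7952/432.2000
= 0.5641
= 56.41%

(Intermediate values are shown rounded; full precision is carried through to the final answer.)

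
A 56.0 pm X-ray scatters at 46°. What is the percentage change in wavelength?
1.3230%

Calculate the Compton shift:
Δλ = λ_C(1 - cos(46°))
Δλ = 2.4263 × (1 - cos(46°))
Δλ = 2.4263 × 0.3053
Δλ = 0.7409 pm

Percentage change:
(Δλ/λ₀) × 100 = (0.7409/56.0) × 100
= 1.3230%

(Intermediate values are shown rounded; full precision is carried through to the final answer.)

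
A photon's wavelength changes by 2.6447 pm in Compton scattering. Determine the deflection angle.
95.16°

From the Compton formula Δλ = λ_C(1 - cos θ), we can solve for θ:

cos θ = 1 - Δλ/λ_C

Given:
- Δλ = 2.6447 pm
- λ_C = h/(m_e·c) ≈ 2.42631024 pm

cos θ = 1 - 2.6447/2.42631024
cos θ = 1 - 1.090009
cos θ = -0.090009

θ = arccos(-0.090009)
θ = 95.16°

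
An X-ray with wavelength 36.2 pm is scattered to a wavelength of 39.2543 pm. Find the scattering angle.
105.00°

First find the wavelength shift:
Δλ = λ' - λ = 39.2543 - 36.2 = 3.0543 pm

Using Δλ = λ_C(1 - cos θ), with λ_C = h/(m_e·c) ≈ 2.42631024 pm:
cos θ = 1 - Δλ/λ_C
cos θ = 1 - 3.0543/2.42631024
cos θ = -0.258825

θ = arccos(-0.258825)
θ = 105.00°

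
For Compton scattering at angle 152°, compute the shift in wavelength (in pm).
4.5686 pm

Using the Compton scattering formula:
Δλ = λ_C(1 - cos θ)

where λ_C = h/(m_e·c) ≈ 2.4263 pm is the Compton wavelength of an electron.

For θ = 152°:
cos(152°) = -0.8829
1 - cos(152°) = 1.8829

Δλ = 2.4263 × 1.8829
Δλ = 4.5686 pm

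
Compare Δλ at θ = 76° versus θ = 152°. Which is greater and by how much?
152° produces the larger shift by a factor of 2.484

Calculate both shifts using Δλ = λ_C(1 - cos θ):

For θ₁ = 76°:
Δλ₁ = 2.4263 × (1 - cos(76°))
Δλ₁ = 2.4263 × 0.7581
Δλ₁ = 1.8393 pm

For θ₂ = 152°:
Δλ₂ = 2.4263 × (1 - cos(152°))
Δλ₂ = 2.4263 × 1.8829
Δλ₂ = 4.5686 pm

The 152° angle produces the larger shift.
Ratio: 4.5686/1.8393 = 2.484

(Intermediate values are shown rounded; full precision is carried through to the final answer.)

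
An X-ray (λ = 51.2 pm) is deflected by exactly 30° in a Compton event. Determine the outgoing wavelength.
51.5251 pm

Using the Compton formula: λ' = λ + λ_C(1 − cos θ)

For θ = 30°, cos θ = √3/2 (exact) ≈ 0.8660, so:
1 − cos 30° = 1 − (√3/2) ≈ 0.1340

Δλ = λ_C × 0.1340 = 2.4263 × 0.1340 = 0.3251 pm

λ' = 51.2 + 0.3251 = 51.5251 pm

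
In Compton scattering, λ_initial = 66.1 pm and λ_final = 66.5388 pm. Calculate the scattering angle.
35.00°

First find the wavelength shift:
Δλ = λ' - λ = 66.5388 - 66.1 = 0.4388 pm

Using Δλ = λ_C(1 - cos θ), with λ_C = h/(m_e·c) ≈ 2.42631024 pm:
cos θ = 1 - Δλ/λ_C
cos θ = 1 - 0.4388/2.42631024
cos θ = 0.819149

θ = arccos(0.819149)
θ = 35.00°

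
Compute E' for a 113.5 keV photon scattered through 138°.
81.8209 keV

First convert energy to wavelength:
λ = hc/E, with hc ≈ 1239.842 keV·pm (i.e. 1239.842 eV·nm)

For E = 113.5 keV = 113500 eV:
λ = 1239.842 keV·pm / 113.5 keV
λ = 10.9237 pm

Calculate the Compton shift:
Δλ = λ_C(1 - cos(138°)) = 2.4263 × 1.7431
Δλ = 4.2294 pm

Final wavelength:
λ' = 10.9237 + 4.2294 = 15.1531 pm

Final energy:
E' = hc/λ' = 1239.842 / 15.1531 = 81.8209 keV

(Intermediate values are shown rounded; full precision is carried through to the final answer.)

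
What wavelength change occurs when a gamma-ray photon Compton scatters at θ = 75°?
1.7983 pm

Using the Compton scattering formula:
Δλ = λ_C(1 - cos θ)

where λ_C = h/(m_e·c) ≈ 2.4263 pm is the Compton wavelength of an electron.

For θ = 75°:
cos(75°) = 0.2588
1 - cos(75°) = 0.7412

Δλ = 2.4263 × 0.7412
Δλ = 1.7983 pm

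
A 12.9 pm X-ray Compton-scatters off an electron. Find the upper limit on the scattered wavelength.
17.7526 pm (at θ = 180°)

The Compton shift is Δλ = λ_C(1 − cos θ).

Since cos θ ranges from −1 to 1, the factor (1 − cos θ) ranges from 0 to 2; the maximum shift occurs at θ = 180° (backscattering):
Δλ_max = 2λ_C = 2 × 2.4263 pm = 4.8526 pm

Maximum scattered wavelength:
λ'_max = λ₀ + Δλ_max = 12.9 + 4.8526 = 17.7526 pm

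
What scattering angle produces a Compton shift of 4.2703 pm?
139.46°

From the Compton formula Δλ = λ_C(1 - cos θ), we can solve for θ:

cos θ = 1 - Δλ/λ_C

Given:
- Δλ = 4.2703 pm
- λ_C = h/(m_e·c) ≈ 2.42631024 pm

cos θ = 1 - 4.2703/2.42631024
cos θ = 1 - 1.759998
cos θ = -0.759998

θ = arccos(-0.759998)
θ = 139.46°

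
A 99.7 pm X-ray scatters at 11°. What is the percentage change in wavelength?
0.0447%

Calculate the Compton shift:
Δλ = λ_C(1 - cos(11°))
Δλ = 2.4263 × (1 - cos(11°))
Δλ = 2.4263 × 0.0184
Δλ = 0.0446 pm

Percentage change:
(Δλ/λ₀) × 100 = (0.0446/99.7) × 100
= 0.0447%

(Intermediate values are shown rounded; full precision is carried through to the final answer.)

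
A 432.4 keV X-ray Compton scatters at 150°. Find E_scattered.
167.6616 keV

First convert energy to wavelength:
λ = hc/E, with hc ≈ 1239.842 keV·pm (i.e. 1239.842 eV·nm)

For E = 432.4 keV = 432400 eV:
λ = 1239.842 keV·pm / 432.4 keV
λ = 2.8673 pm

Calculate the Compton shift:
Δλ = λ_C(1 - cos(150°)) = 2.4263 × 1.8660
Δλ = 4.5276 pm

Final wavelength:
λ' = 2.8673 + 4.5276 = 7.3949 pm

Final energy:
E' = hc/λ' = 1239.842 / 7.3949 = 167.6616 keV

(Intermediate values are shown rounded; full precision is carried through to the final answer.)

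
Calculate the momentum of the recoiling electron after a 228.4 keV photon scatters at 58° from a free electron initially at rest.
1.0966e-22 kg·m/s

The electron is initially at rest, so by conservation of momentum:
p⃗_e = p⃗₀ − p⃗'  (incident photon momentum minus scattered photon momentum)

Photon momentum magnitudes (p = h/λ = E/c):
λ₀ = hc/E₀ = 5.4284 pm → p₀ = h/λ₀ = 1.2206e-22 kg·m/s
Δλ = λ_C(1 − cos 58°) = 1.1406 pm
λ' = 6.5689 pm → p' = h/λ' = 1.0087e-22 kg·m/s

The scattered photon makes angle θ = 58° with the incident direction, so by the law of cosines:
|p⃗_e|² = p₀² + p'² − 2p₀p'cos θ
|p⃗_e|² = (1.2206e-22)² + (1.0087e-22)² − 2·1.2206e-22·1.0087e-22·cos(58°)
|p⃗_e| = 1.0966e-22 kg·m/s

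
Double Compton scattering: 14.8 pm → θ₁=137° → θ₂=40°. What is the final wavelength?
19.5684 pm

Apply Compton shift twice:

First scattering at θ₁ = 137°:
Δλ₁ = λ_C(1 - cos(137°))
Δλ₁ = 2.4263 × 1.7314
Δλ₁ = 4.2008 pm

After first scattering:
λ₁ = 14.8 + 4.2008 = 19.0008 pm

Second scattering at θ₂ = 40°:
Δλ₂ = λ_C(1 - cos(40°))
Δλ₂ = 2.4263 × 0.2340
Δλ₂ = 0.5676 pm

Final wavelength:
λ₂ = 19.0008 + 0.5676 = 19.5684 pm

Total shift: Δλ_total = 4.2008 + 0.5676 = 4.7684 pm

(Intermediate values are shown rounded; full precision is carried through to the final answer.)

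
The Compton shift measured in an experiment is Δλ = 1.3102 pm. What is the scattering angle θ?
62.61°

From the Compton formula Δλ = λ_C(1 - cos θ), we can solve for θ:

cos θ = 1 - Δλ/λ_C

Given:
- Δλ = 1.3102 pm
- λ_C = h/(m_e·c) ≈ 2.42631024 pm

cos θ = 1 - 1.3102/2.42631024
cos θ = 1 - 0.539997
cos θ = 0.460003

θ = arccos(0.460003)
θ = 62.61°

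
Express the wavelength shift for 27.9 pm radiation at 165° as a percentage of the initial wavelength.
17.0966%

Calculate the Compton shift:
Δλ = λ_C(1 - cos(165°))
Δλ = 2.4263 × (1 - cos(165°))
Δλ = 2.4263 × 1.9659
Δλ = 4.7699 pm

Percentage change:
(Δλ/λ₀) × 100 = (4.7699/27.9) × 100
= 17.0966%

(Intermediate values are shown rounded; full precision is carried through to the final answer.)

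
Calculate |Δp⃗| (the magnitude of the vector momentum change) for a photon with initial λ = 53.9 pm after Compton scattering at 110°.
1.9571e-23 kg·m/s

Photon momentum magnitude is p = h/λ.

Initial momentum:
p₀ = h/λ = 6.6261e-34/5.3900e-11 = 1.2293e-23 kg·m/s

After scattering:
λ' = λ + Δλ = 53.9 + 3.2562 = 57.1562 pm
p' = h/λ' = 6.6261e-34/5.7156e-11 = 1.1593e-23 kg·m/s

Momentum is a vector; the scattered photon's direction makes angle θ = 110° with the incident direction. The magnitude of the vector change Δp⃗ = p⃗₀ − p⃗' is found from the law of cosines:
|Δp⃗|² = p₀² + p'² − 2p₀p'cos θ
|Δp⃗|² = (1.2293e-23)² + (1.1593e-23)² − 2·1.2293e-23·1.1593e-23·cos(110°)
|Δp⃗| = 1.9571e-23 kg·m/s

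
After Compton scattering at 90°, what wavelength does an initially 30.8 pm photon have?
33.2263 pm

Using the Compton formula: λ' = λ + λ_C(1 − cos θ)

For θ = 90°, cos θ = 0 (exact) = 0.0000, so:
1 − cos 90° = 1 − (0) = 1.0000

Δλ = λ_C × 1.0000 = 2.4263 × 1.0000 = 2.4263 pm

λ' = 30.8 + 2.4263 = 33.2263 pm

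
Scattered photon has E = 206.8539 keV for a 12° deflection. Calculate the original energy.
208.7000 keV

Convert final energy to wavelength (hc ≈ 1239.842 keV·pm):
λ' = hc/E' = 1239.842 / 206.8539 = 5.9938 pm

Calculate the Compton shift:
Δλ = λ_C(1 - cos(12°))
Δλ = 2.4263 × (1 - cos(12°))
Δλ = 0.0530 pm

Initial wavelength:
λ = λ' - Δλ = 5.9938 - 0.0530 = 5.9408 pm

Initial energy:
E = hc/λ = 1239.842 / 5.9408 = 208.7000 keV

(Intermediate values are shown rounded; full precision is carried through to the final answer.)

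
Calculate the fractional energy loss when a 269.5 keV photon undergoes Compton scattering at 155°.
0.5013 (or 50.13%)

Calculate initial and final photon energies:

Initial: E₀ = 269.5 keV → λ₀ = 4.6005 pm
Compton shift: Δλ = 4.6253 pm
Final wavelength: λ' = 9.2258 pm
Final energy: E' = 134.3883 keV

Fractional energy loss:
(E₀ - E')/E₀ = (269.5000 - 134.3883)/269.5000
= 135.1117/269.5000
= 0.5013
= 50.13%

(Intermediate values are shown rounded; full precision is carried through to the final answer.)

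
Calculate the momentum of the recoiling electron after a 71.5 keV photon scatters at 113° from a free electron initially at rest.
5.8639e-23 kg·m/s

The electron is initially at rest, so by conservation of momentum:
p⃗_e = p⃗₀ − p⃗'  (incident photon momentum minus scattered photon momentum)

Photon momentum magnitudes (p = h/λ = E/c):
λ₀ = hc/E₀ = 17.3404 pm → p₀ = h/λ₀ = 3.8212e-23 kg·m/s
Δλ = λ_C(1 − cos 113°) = 3.3743 pm
λ' = 20.7148 pm → p' = h/λ' = 3.1987e-23 kg·m/s

The scattered photon makes angle θ = 113° with the incident direction, so by the law of cosines:
|p⃗_e|² = p₀² + p'² − 2p₀p'cos θ
|p⃗_e|² = (3.8212e-23)² + (3.1987e-23)² − 2·3.8212e-23·3.1987e-23·cos(113°)
|p⃗_e| = 5.8639e-23 kg·m/s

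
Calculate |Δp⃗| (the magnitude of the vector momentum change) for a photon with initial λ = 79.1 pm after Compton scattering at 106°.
1.3130e-23 kg·m/s

Photon momentum magnitude is p = h/λ.

Initial momentum:
p₀ = h/λ = 6.6261e-34/7.9100e-11 = 8.3768e-24 kg·m/s

After scattering:
λ' = λ + Δλ = 79.1 + 3.0951 = 82.1951 pm
p' = h/λ' = 6.6261e-34/8.2195e-11 = 8.0614e-24 kg·m/s

Momentum is a vector; the scattered photon's direction makes angle θ = 106° with the incident direction. The magnitude of the vector change Δp⃗ = p⃗₀ − p⃗' is found from the law of cosines:
|Δp⃗|² = p₀² + p'² − 2p₀p'cos θ
|Δp⃗|² = (8.3768e-24)² + (8.0614e-24)² − 2·8.3768e-24·8.0614e-24·cos(106°)
|Δp⃗| = 1.3130e-23 kg·m/s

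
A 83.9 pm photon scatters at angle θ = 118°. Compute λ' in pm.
87.4654 pm

Using the Compton scattering formula:
λ' = λ + Δλ = λ + λ_C(1 - cos θ)

Given:
- Initial wavelength λ = 83.9 pm
- Scattering angle θ = 118°
- Compton wavelength λ_C ≈ 2.4263 pm

Calculate the shift:
Δλ = 2.4263 × (1 - cos(118°))
Δλ = 2.4263 × 1.4695
Δλ = 3.5654 pm

Final wavelength:
λ' = 83.9 + 3.5654 = 87.4654 pm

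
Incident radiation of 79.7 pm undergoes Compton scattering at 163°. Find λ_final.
84.4466 pm

Using the Compton scattering formula:
λ' = λ + Δλ = λ + λ_C(1 - cos θ)

Given:
- Initial wavelength λ = 79.7 pm
- Scattering angle θ = 163°
- Compton wavelength λ_C ≈ 2.4263 pm

Calculate the shift:
Δλ = 2.4263 × (1 - cos(163°))
Δλ = 2.4263 × 1.9563
Δλ = 4.7466 pm

Final wavelength:
λ' = 79.7 + 4.7466 = 84.4466 pm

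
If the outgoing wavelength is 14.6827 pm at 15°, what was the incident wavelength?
14.6000 pm

From λ' = λ + Δλ, we have λ = λ' - Δλ

First calculate the Compton shift:
Δλ = λ_C(1 - cos θ)
Δλ = 2.4263 × (1 - cos(15°))
Δλ = 2.4263 × 0.0341
Δλ = 0.0827 pm

Initial wavelength:
λ = λ' - Δλ
λ = 14.6827 - 0.0827
λ = 14.6000 pm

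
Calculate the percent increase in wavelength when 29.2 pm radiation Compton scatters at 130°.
13.6504%

Calculate the Compton shift:
Δλ = λ_C(1 - cos(130°))
Δλ = 2.4263 × (1 - cos(130°))
Δλ = 2.4263 × 1.6428
Δλ = 3.9859 pm

Percentage change:
(Δλ/λ₀) × 100 = (3.9859/29.2) × 100
= 13.6504%

(Intermediate values are shown rounded; full precision is carried through to the final answer.)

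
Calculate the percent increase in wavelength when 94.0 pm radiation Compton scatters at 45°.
0.7560%

Calculate the Compton shift:
Δλ = λ_C(1 - cos(45°))
Δλ = 2.4263 × (1 - cos(45°))
Δλ = 2.4263 × 0.2929
Δλ = 0.7106 pm

Percentage change:
(Δλ/λ₀) × 100 = (0.7106/94.0) × 100
= 0.7560%

(Intermediate values are shown rounded; full precision is carried through to the final answer.)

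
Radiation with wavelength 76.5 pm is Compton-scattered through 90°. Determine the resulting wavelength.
78.9263 pm

Using the Compton scattering formula:
λ' = λ + Δλ = λ + λ_C(1 - cos θ)

Given:
- Initial wavelength λ = 76.5 pm
- Scattering angle θ = 90°
- Compton wavelength λ_C ≈ 2.4263 pm

Calculate the shift:
Δλ = 2.4263 × (1 - cos(90°))
Δλ = 2.4263 × 1.0000
Δλ = 2.4263 pm

Final wavelength:
λ' = 76.5 + 2.4263 = 78.9263 pm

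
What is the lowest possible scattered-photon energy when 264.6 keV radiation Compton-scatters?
129.9851 keV (at θ = 180°)

The scattered photon has minimum energy when its wavelength is maximum, i.e., when the Compton shift Δλ = λ_C(1 − cos θ) is maximum. This occurs at θ = 180° (backscattering), giving Δλ_max = 2λ_C = 4.8526 pm.

Initial wavelength: λ₀ = hc/E₀ = 4.6857 pm
Maximum final wavelength: λ'_max = λ₀ + 2λ_C = 4.6857 + 4.8526 = 9.5383 pm
Minimum final energy: E'_min = hc/λ'_max = 129.9851 keV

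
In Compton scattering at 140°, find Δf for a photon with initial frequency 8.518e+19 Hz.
4.677e+19 Hz (decrease)

Convert frequency to wavelength (c = 299792458 m/s):
λ₀ = c/f₀ = 299792458/8.518e+19 = 3.5195170e-12 m = 3.5195 pm

Calculate Compton shift:
Δλ = λ_C(1 - cos(140°)) = 4.2850 pm

Final wavelength:
λ' = λ₀ + Δλ = 3.5195 + 4.2850 = 7.8045 pm

Final frequency:
f' = c/λ' = 299792458/7.8044887e-12 = 3.8412825e+19 Hz

Frequency shift (decrease):
Δf = f₀ - f' = 8.518e+19 - 3.8412825e+19 = 4.677e+19 Hz

(Intermediate values are shown rounded; full precision is carried through to the final answer.)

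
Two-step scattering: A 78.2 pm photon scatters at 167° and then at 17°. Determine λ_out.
83.0965 pm

Apply Compton shift twice:

First scattering at θ₁ = 167°:
Δλ₁ = λ_C(1 - cos(167°))
Δλ₁ = 2.4263 × 1.9744
Δλ₁ = 4.7904 pm

After first scattering:
λ₁ = 78.2 + 4.7904 = 82.9904 pm

Second scattering at θ₂ = 17°:
Δλ₂ = λ_C(1 - cos(17°))
Δλ₂ = 2.4263 × 0.0437
Δλ₂ = 0.1060 pm

Final wavelength:
λ₂ = 82.9904 + 0.1060 = 83.0965 pm

Total shift: Δλ_total = 4.7904 + 0.1060 = 4.8965 pm

(Intermediate values are shown rounded; full precision is carried through to the final answer.)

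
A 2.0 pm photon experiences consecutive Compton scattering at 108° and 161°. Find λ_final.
9.8965 pm

Apply Compton shift twice:

First scattering at θ₁ = 108°:
Δλ₁ = λ_C(1 - cos(108°))
Δλ₁ = 2.4263 × 1.3090
Δλ₁ = 3.1761 pm

After first scattering:
λ₁ = 2.0 + 3.1761 = 5.1761 pm

Second scattering at θ₂ = 161°:
Δλ₂ = λ_C(1 - cos(161°))
Δλ₂ = 2.4263 × 1.9455
Δλ₂ = 4.7204 pm

Final wavelength:
λ₂ = 5.1761 + 4.7204 = 9.8965 pm

Total shift: Δλ_total = 3.1761 + 4.7204 = 7.8965 pm

(Intermediate values are shown rounded; full precision is carried through to the final answer.)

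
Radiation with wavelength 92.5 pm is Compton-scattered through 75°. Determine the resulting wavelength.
94.2983 pm

Using the Compton scattering formula:
λ' = λ + Δλ = λ + λ_C(1 - cos θ)

Given:
- Initial wavelength λ = 92.5 pm
- Scattering angle θ = 75°
- Compton wavelength λ_C ≈ 2.4263 pm

Calculate the shift:
Δλ = 2.4263 × (1 - cos(75°))
Δλ = 2.4263 × 0.7412
Δλ = 1.7983 pm

Final wavelength:
λ' = 92.5 + 1.7983 = 94.2983 pm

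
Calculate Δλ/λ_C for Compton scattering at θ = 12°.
0.0219 λ_C

The Compton shift formula is:
Δλ = λ_C(1 - cos θ)

Dividing both sides by λ_C:
Δλ/λ_C = 1 - cos θ

For θ = 12°:
Δλ/λ_C = 1 - cos(12°)
Δλ/λ_C = 1 - 0.9781
Δλ/λ_C = 0.0219

This means the shift is 0.0219 × λ_C = 0.0530 pm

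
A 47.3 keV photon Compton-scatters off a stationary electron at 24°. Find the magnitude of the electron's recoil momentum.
1.0471e-23 kg·m/s

The electron is initially at rest, so by conservation of momentum:
p⃗_e = p⃗₀ − p⃗'  (incident photon momentum minus scattered photon momentum)

Photon momentum magnitudes (p = h/λ = E/c):
λ₀ = hc/E₀ = 26.2123 pm → p₀ = h/λ₀ = 2.5278e-23 kg·m/s
Δλ = λ_C(1 − cos 24°) = 0.2098 pm
λ' = 26.4221 pm → p' = h/λ' = 2.5078e-23 kg·m/s

The scattered photon makes angle θ = 24° with the incident direction, so by the law of cosines:
|p⃗_e|² = p₀² + p'² − 2p₀p'cos θ
|p⃗_e|² = (2.5278e-23)² + (2.5078e-23)² − 2·2.5278e-23·2.5078e-23·cos(24°)
|p⃗_e| = 1.0471e-23 kg·m/s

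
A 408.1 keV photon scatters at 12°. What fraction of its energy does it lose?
0.0172 (or 1.72%)

Calculate initial and final photon energies:

Initial: E₀ = 408.1 keV → λ₀ = 3.0381 pm
Compton shift: Δλ = 0.0530 pm
Final wavelength: λ' = 3.0911 pm
Final energy: E' = 401.1000 keV

Fractional energy loss:
(E₀ - E')/E₀ = (408.1000 - 401.1000)/408.1000
= 7.0000/408.1000
= 0.0172
= 1.72%

(Intermediate values are shown rounded; full precision is carried through to the final answer.)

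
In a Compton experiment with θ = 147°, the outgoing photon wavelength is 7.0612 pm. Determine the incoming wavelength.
2.6000 pm

From λ' = λ + Δλ, we have λ = λ' - Δλ

First calculate the Compton shift:
Δλ = λ_C(1 - cos θ)
Δλ = 2.4263 × (1 - cos(147°))
Δλ = 2.4263 × 1.8387
Δλ = 4.4612 pm

Initial wavelength:
λ = λ' - Δλ
λ = 7.0612 - 4.4612
λ = 2.6000 pm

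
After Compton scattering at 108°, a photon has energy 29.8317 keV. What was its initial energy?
32.3000 keV

Convert final energy to wavelength (hc ≈ 1239.842 keV·pm):
λ' = hc/E' = 1239.842 / 29.8317 = 41.5612 pm

Calculate the Compton shift:
Δλ = λ_C(1 - cos(108°))
Δλ = 2.4263 × (1 - cos(108°))
Δλ = 3.1761 pm

Initial wavelength:
λ = λ' - Δλ = 41.5612 - 3.1761 = 38.3851 pm

Initial energy:
E = hc/λ = 1239.842 / 38.3851 = 32.3000 keV

(Intermediate values are shown rounded; full precision is carried through to the final answer.)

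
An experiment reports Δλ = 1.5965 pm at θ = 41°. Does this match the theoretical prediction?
No, inconsistent

Calculate the expected shift for θ = 41°:

Δλ_expected = λ_C(1 - cos(41°))
Δλ_expected = 2.4263 × (1 - cos(41°))
Δλ_expected = 2.4263 × 0.2453
Δλ_expected = 0.5952 pm

Given shift: 1.5965 pm
Expected shift: 0.5952 pm
Difference: 1.0013 pm

The values do not match. The given shift corresponds to θ ≈ 70.0°, not 41°.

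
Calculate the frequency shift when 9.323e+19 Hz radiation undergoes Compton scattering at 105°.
4.542e+19 Hz (decrease)

Convert frequency to wavelength (c = 299792458 m/s):
λ₀ = c/f₀ = 299792458/9.323e+19 = 3.2156222e-12 m = 3.2156 pm

Calculate Compton shift:
Δλ = λ_C(1 - cos(105°)) = 3.0543 pm

Final wavelength:
λ' = λ₀ + Δλ = 3.2156 + 3.0543 = 6.2699 pm

Final frequency:
f' = c/λ' = 299792458/6.2699077e-12 = 4.7814493e+19 Hz

Frequency shift (decrease):
Δf = f₀ - f' = 9.323e+19 - 4.7814493e+19 = 4.542e+19 Hz

(Intermediate values are shown rounded; full precision is carried through to the final answer.)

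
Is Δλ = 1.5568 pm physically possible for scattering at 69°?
Yes, consistent

Calculate the expected shift for θ = 69°:

Δλ_expected = λ_C(1 - cos(69°))
Δλ_expected = 2.4263 × (1 - cos(69°))
Δλ_expected = 2.4263 × 0.6416
Δλ_expected = 1.5568 pm

Given shift: 1.5568 pm
Expected shift: 1.5568 pm
Difference: 0.0000 pm

The values match. This is consistent with Compton scattering at the stated angle.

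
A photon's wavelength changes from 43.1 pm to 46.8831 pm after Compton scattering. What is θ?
124.00°

First find the wavelength shift:
Δλ = λ' - λ = 46.8831 - 43.1 = 3.7831 pm

Using Δλ = λ_C(1 - cos θ), with λ_C = h/(m_e·c) ≈ 2.42631024 pm:
cos θ = 1 - Δλ/λ_C
cos θ = 1 - 3.7831/2.42631024
cos θ = -0.559199

θ = arccos(-0.559199)
θ = 124.00°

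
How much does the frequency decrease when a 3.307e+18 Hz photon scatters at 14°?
2.627e+15 Hz (decrease)

Convert frequency to wavelength (c = 299792458 m/s):
λ₀ = c/f₀ = 299792458/3.307e+18 = 9.0653903e-11 m = 90.6539 pm

Calculate Compton shift:
Δλ = λ_C(1 - cos(14°)) = 0.0721 pm

Final wavelength:
λ' = λ₀ + Δλ = 90.6539 + 0.0721 = 90.7260 pm

Final frequency:
f' = c/λ' = 299792458/9.0725975e-11 = 3.3043730e+18 Hz

Frequency shift (decrease):
Δf = f₀ - f' = 3.307e+18 - 3.3043730e+18 = 2.627e+15 Hz

(Intermediate values are shown rounded; full precision is carried through to the final answer.)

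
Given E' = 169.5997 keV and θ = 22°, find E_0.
173.8000 keV

Convert final energy to wavelength (hc ≈ 1239.842 keV·pm):
λ' = hc/E' = 1239.842 / 169.5997 = 7.3104 pm

Calculate the Compton shift:
Δλ = λ_C(1 - cos(22°))
Δλ = 2.4263 × (1 - cos(22°))
Δλ = 0.1767 pm

Initial wavelength:
λ = λ' - Δλ = 7.3104 - 0.1767 = 7.1337 pm

Initial energy:
E = hc/λ = 1239.842 / 7.1337 = 173.8000 keV

(Intermediate values are shown rounded; full precision is carried through to the final answer.)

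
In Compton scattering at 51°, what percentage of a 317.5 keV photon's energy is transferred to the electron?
0.1872 (or 18.72%)

Calculate initial and final photon energies:

Initial: E₀ = 317.5 keV → λ₀ = 3.9050 pm
Compton shift: Δλ = 0.8994 pm
Final wavelength: λ' = 4.8044 pm
Final energy: E' = 258.0640 keV

Fractional energy loss:
(E₀ - E')/E₀ = (317.5000 - 258.0640)/317.5000
= 59.4360/317.5000
= 0.1872
= 18.72%

(Intermediate values are shown rounded; full precision is carried through to the final answer.)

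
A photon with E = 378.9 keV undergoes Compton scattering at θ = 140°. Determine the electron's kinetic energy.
214.8387 keV

By energy conservation: K_e = E_initial - E_final

First find the scattered photon energy:
Initial wavelength: λ = hc/E = 3.2722 pm
Compton shift: Δλ = λ_C(1 - cos(140°)) = 4.2850 pm
Final wavelength: λ' = 3.2722 + 4.2850 = 7.5572 pm
Final photon energy: E' = hc/λ' = 164.0613 keV

Electron kinetic energy:
K_e = E - E' = 378.9000 - 164.0613 = 214.8387 keV

(Intermediate values are shown rounded; full precision is carried through to the final answer.)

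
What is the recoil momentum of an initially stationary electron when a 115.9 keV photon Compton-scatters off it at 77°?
7.1720e-23 kg·m/s

The electron is initially at rest, so by conservation of momentum:
p⃗_e = p⃗₀ − p⃗'  (incident photon momentum minus scattered photon momentum)

Photon momentum magnitudes (p = h/λ = E/c):
λ₀ = hc/E₀ = 10.6975 pm → p₀ = h/λ₀ = 6.1940e-23 kg·m/s
Δλ = λ_C(1 − cos 77°) = 1.8805 pm
λ' = 12.5780 pm → p' = h/λ' = 5.2680e-23 kg·m/s

The scattered photon makes angle θ = 77° with the incident direction, so by the law of cosines:
|p⃗_e|² = p₀² + p'² − 2p₀p'cos θ
|p⃗_e|² = (6.1940e-23)² + (5.2680e-23)² − 2·6.1940e-23·5.2680e-23·cos(77°)
|p⃗_e| = 7.1720e-23 kg·m/s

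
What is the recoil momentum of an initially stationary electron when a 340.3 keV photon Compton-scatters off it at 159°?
2.5766e-22 kg·m/s

The electron is initially at rest, so by conservation of momentum:
p⃗_e = p⃗₀ − p⃗'  (incident photon momentum minus scattered photon momentum)

Photon momentum magnitudes (p = h/λ = E/c):
λ₀ = hc/E₀ = 3.6434 pm → p₀ = h/λ₀ = 1.8187e-22 kg·m/s
Δλ = λ_C(1 − cos 159°) = 4.6915 pm
λ' = 8.3348 pm → p' = h/λ' = 7.9498e-23 kg·m/s

The scattered photon makes angle θ = 159° with the incident direction, so by the law of cosines:
|p⃗_e|² = p₀² + p'² − 2p₀p'cos θ
|p⃗_e|² = (1.8187e-22)² + (7.9498e-23)² − 2·1.8187e-22·7.9498e-23·cos(159°)
|p⃗_e| = 2.5766e-22 kg·m/s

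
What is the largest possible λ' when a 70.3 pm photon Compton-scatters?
75.1526 pm (at θ = 180°)

The Compton shift is Δλ = λ_C(1 − cos θ).

Since cos θ ranges from −1 to 1, the factor (1 − cos θ) ranges from 0 to 2; the maximum shift occurs at θ = 180° (backscattering):
Δλ_max = 2λ_C = 2 × 2.4263 pm = 4.8526 pm

Maximum scattered wavelength:
λ'_max = λ₀ + Δλ_max = 70.3 + 4.8526 = 75.1526 pm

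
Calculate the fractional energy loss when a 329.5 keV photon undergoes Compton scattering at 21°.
0.0411 (or 4.11%)

Calculate initial and final photon energies:

Initial: E₀ = 329.5 keV → λ₀ = 3.7628 pm
Compton shift: Δλ = 0.1612 pm
Final wavelength: λ' = 3.9240 pm
Final energy: E' = 315.9676 keV

Fractional energy loss:
(E₀ - E')/E₀ = (329.5000 - 315.9676)/329.5000
= 13.5324/329.5000
= 0.0411
= 4.11%

(Intermediate values are shown rounded; full precision is carried through to the final answer.)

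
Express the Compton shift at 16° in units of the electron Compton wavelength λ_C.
0.0387 λ_C

The Compton shift formula is:
Δλ = λ_C(1 - cos θ)

Dividing both sides by λ_C:
Δλ/λ_C = 1 - cos θ

For θ = 16°:
Δλ/λ_C = 1 - cos(16°)
Δλ/λ_C = 1 - 0.9613
Δλ/λ_C = 0.0387

This means the shift is 0.0387 × λ_C = 0.0940 pm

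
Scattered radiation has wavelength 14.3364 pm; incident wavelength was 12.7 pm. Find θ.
71.00°

First find the wavelength shift:
Δλ = λ' - λ = 14.3364 - 12.7 = 1.6364 pm

Using Δλ = λ_C(1 - cos θ), with λ_C = h/(m_e·c) ≈ 2.42631024 pm:
cos θ = 1 - Δλ/λ_C
cos θ = 1 - 1.6364/2.42631024
cos θ = 0.325560

θ = arccos(0.325560)
θ = 71.00°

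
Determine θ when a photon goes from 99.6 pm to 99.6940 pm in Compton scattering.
16.00°

First find the wavelength shift:
Δλ = λ' - λ = 99.6940 - 99.6 = 0.0940 pm

Using Δλ = λ_C(1 - cos θ), with λ_C = h/(m_e·c) ≈ 2.42631024 pm:
cos θ = 1 - Δλ/λ_C
cos θ = 1 - 0.0940/2.42631024
cos θ = 0.961258

θ = arccos(0.961258)
θ = 16.00°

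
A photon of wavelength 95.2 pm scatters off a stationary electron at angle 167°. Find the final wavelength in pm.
99.9904 pm

Using the Compton scattering formula:
λ' = λ + Δλ = λ + λ_C(1 - cos θ)

Given:
- Initial wavelength λ = 95.2 pm
- Scattering angle θ = 167°
- Compton wavelength λ_C ≈ 2.4263 pm

Calculate the shift:
Δλ = 2.4263 × (1 - cos(167°))
Δλ = 2.4263 × 1.9744
Δλ = 4.7904 pm

Final wavelength:
λ' = 95.2 + 4.7904 = 99.9904 pm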